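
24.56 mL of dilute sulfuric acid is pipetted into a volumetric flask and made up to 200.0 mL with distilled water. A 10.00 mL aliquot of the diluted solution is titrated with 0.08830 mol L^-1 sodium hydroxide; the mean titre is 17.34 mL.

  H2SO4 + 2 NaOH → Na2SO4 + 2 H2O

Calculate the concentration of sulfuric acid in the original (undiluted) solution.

n(NaOH) = 0.01734 × 0.08830 = 1.531 × 10^-3 mol
From the 1:2 ratio, n(H2SO4) in the aliquot = 1/2 × 1.531 × 10^-3 = 7.656 × 10^-4 mol
[H2SO4]_dilute = 7.656 × 10^-4 / 0.01000 = 0.07656 mol/L
Dilution factor = 200.0 / 24.56 = 8.143
[H2SO4]_stock = 0.07656 × 8.143 = 0.6234 mol/L

0.6234 mol/L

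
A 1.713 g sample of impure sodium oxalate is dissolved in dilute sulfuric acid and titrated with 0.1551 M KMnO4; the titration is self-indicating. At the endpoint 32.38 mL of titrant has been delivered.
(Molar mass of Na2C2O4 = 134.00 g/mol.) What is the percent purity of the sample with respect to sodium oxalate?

98.21 %

2 MnO4^- + 5 C2O4^2- + 16 H^+ → 2 Mn^2+ + 10 CO2 + 8 H2O
n(KMnO4) = 0.03238 L × 0.1551 mol/L = 5.022 × 10^-3 mol
From the 5:2 ratio, n(Na2C2O4) = 5/2 × 5.022 × 10^-3 = 0.01256 mol
mass of Na2C2O4 = 0.01256 × 134.00 g/mol = 1.682 g
% Na2C2O4 = 1.682 / 1.713 × 100 = 98.21 %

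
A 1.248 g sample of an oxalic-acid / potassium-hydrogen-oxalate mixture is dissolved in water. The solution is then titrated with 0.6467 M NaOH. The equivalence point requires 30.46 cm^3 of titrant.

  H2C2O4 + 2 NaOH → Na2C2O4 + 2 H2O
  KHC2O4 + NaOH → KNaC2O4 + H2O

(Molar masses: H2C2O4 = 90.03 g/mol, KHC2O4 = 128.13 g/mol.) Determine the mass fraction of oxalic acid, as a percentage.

n(NaOH) = 0.03046 × 0.6467 = 0.01970 mol
Let x = n(H2C2O4), y = n(KHC2O4).
Titrant: 2x + 1y = 0.01970;  mass: 90.03x + 128.13y = 1.248
Solving, x = 7.676 × 10^-3 mol, y = 4.347 × 10^-3 mol
mass of H2C2O4 = 7.676 × 10^-3 × 90.03 = 0.6911 g
% H2C2O4 = 0.6911 / 1.248 × 100 = 55.37 %

55.37 %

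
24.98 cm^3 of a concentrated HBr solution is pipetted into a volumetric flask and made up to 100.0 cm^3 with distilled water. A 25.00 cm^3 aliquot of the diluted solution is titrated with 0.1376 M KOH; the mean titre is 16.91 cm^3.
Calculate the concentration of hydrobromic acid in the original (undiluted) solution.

0.3726 M

HBr + KOH → KBr + H2O
n(KOH) = 0.01691 × 0.1376 = 2.327 × 10^-3 mol
n(HBr) in the aliquot = 2.327 × 10^-3 mol (1:1 ratio)
[HBr]_dilute = 2.327 × 10^-3 / 0.02500 = 0.09307 mol/L
Dilution factor = 100.0 / 24.98 = 4.003
[HBr]_stock = 0.09307 × 4.003 = 0.3726 mol/L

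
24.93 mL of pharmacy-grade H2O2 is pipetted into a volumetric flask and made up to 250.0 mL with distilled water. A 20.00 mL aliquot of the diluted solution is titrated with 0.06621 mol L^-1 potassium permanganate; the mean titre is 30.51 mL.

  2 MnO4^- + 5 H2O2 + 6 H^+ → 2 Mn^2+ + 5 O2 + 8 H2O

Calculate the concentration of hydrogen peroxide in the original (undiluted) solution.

n(KMnO4) = 0.03051 × 0.06621 = 2.020 × 10^-3 mol
From the 5:2 ratio, n(H2O2) in the aliquot = 5/2 × 2.020 × 10^-3 = 5.050 × 10^-3 mol
[H2O2]_dilute = 5.050 × 10^-3 / 0.02000 = 0.2525 mol/L
Dilution factor = 250.0 / 24.93 = 10.03
[H2O2]_stock = 0.2525 × 10.03 = 2.532 mol/L

2.532 mol/L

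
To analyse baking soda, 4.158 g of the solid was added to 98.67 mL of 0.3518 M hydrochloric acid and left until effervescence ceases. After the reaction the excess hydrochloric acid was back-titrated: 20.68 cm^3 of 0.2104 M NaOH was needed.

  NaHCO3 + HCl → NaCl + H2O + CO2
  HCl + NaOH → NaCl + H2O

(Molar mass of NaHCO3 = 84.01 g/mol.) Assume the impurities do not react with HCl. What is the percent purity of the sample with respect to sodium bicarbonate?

n(HCl) added = 0.09867 × 0.3518 = 0.03471 mol
n(NaOH) used in back-titration = 0.02068 × 0.2104 = 4.351 × 10^-3 mol
n(HCl) left over = 4.351 × 10^-3 mol (1:1 ratio)
n(HCl) consumed by analyte = 0.03471 − 4.351 × 10^-3 = 0.03036 mol
n(NaHCO3) = 0.03036 mol (1:1 ratio)
mass of NaHCO3 = 0.03036 × 84.01 = 2.551 g
% NaHCO3 = 2.551 / 4.158 × 100 = 61.34 %

61.34 %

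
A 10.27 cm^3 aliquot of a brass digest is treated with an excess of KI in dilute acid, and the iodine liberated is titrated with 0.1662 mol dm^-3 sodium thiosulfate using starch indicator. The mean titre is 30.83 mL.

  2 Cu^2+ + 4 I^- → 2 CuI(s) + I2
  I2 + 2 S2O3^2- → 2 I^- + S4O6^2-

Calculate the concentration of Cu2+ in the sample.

0.4989 mol/L

n(S2O3^2-) = 0.03083 × 0.1662 = 5.124 × 10^-3 mol
n(I2) = n(S2O3^2-)/2 = 2.562 × 10^-3 mol
From the 2:1 ratio, n(Cu2+) in the aliquot = 2/1 × 2.562 × 10^-3 = 5.124 × 10^-3 mol
[Cu2+] = 5.124 × 10^-3 / 0.01027 = 0.4989 mol/L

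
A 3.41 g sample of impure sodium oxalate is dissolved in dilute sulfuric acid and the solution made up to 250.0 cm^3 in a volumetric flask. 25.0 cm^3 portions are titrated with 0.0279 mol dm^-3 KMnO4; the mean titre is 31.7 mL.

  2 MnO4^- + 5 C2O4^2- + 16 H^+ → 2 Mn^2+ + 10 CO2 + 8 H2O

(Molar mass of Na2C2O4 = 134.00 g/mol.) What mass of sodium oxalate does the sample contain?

2.96 g

n(KMnO4) per titration = 0.0317 × 0.0279 = 8.84 × 10^-4 mol
From the 5:2 ratio, n(Na2C2O4) in each aliquot = 5/2 × 8.84 × 10^-4 = 2.21 × 10^-3 mol
n(Na2C2O4) in the whole flask = 2.21 × 10^-3 × 250.0/25.0 = 0.0221 mol
mass of Na2C2O4 = 0.0221 × 134.00 = 2.96 g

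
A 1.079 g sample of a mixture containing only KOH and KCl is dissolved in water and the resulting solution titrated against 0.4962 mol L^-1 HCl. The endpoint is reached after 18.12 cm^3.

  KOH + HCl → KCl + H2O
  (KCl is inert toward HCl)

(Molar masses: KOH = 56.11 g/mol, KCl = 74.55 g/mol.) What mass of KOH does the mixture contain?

0.5045 g

n(HCl) = 0.01812 × 0.4962 = 8.991 × 10^-3 mol
Let x = n(KOH), y = n(KCl).
Titrant: 1x = 8.991 × 10^-3;  mass: 56.11x + 74.55y = 1.079
Solving, x = 8.991 × 10^-3 mol, y = 7.706 × 10^-3 mol
mass of KOH = 8.991 × 10^-3 × 56.11 = 0.5045 g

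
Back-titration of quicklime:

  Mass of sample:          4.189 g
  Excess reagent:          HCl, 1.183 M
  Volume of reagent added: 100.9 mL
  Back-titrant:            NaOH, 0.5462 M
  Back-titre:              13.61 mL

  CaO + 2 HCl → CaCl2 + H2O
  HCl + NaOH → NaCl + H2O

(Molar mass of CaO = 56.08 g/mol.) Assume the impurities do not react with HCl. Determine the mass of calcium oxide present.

n(HCl) added = 0.1009 × 1.183 = 0.1194 mol
n(NaOH) used in back-titration = 0.01361 × 0.5462 = 7.434 × 10^-3 mol
n(HCl) left over = 7.434 × 10^-3 mol (1:1 ratio)
n(HCl) consumed by analyte = 0.1194 − 7.434 × 10^-3 = 0.1119 mol
From the 1:2 ratio, n(CaO) = 1/2 × 0.1119 = 0.05597 mol
mass of CaO = 0.05597 × 56.08 = 3.139 g

3.139 g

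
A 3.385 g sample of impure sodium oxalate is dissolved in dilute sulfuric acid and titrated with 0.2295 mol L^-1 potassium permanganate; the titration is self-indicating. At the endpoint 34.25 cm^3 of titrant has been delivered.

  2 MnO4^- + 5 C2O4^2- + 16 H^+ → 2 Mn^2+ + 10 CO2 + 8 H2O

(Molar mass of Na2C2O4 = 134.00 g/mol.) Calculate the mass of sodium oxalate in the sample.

n(KMnO4) = 0.03425 L × 0.2295 mol/L = 7.860 × 10^-3 mol
From the 5:2 ratio, n(Na2C2O4) = 5/2 × 7.860 × 10^-3 = 0.01965 mol
mass of Na2C2O4 = 0.01965 × 134.00 g/mol = 2.633 g

2.633 g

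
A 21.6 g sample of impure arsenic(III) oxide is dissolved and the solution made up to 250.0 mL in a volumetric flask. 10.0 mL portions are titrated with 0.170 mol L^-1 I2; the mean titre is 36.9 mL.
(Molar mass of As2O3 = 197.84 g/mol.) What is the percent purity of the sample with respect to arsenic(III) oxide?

As2O3 + 2 I2 + 2 H2O → As2O5 + 4 HI
n(I2) per titration = 0.0369 × 0.170 = 6.27 × 10^-3 mol
From the 1:2 ratio, n(As2O3) in each aliquot = 1/2 × 6.27 × 10^-3 = 3.14 × 10^-3 mol
n(As2O3) in the whole flask = 3.14 × 10^-3 × 250.0/10.0 = 0.0784 mol
mass of As2O3 = 0.0784 × 197.84 = 15.5 g
% As2O3 = 15.5 / 21.6 × 100 = 71.8 %

71.8 %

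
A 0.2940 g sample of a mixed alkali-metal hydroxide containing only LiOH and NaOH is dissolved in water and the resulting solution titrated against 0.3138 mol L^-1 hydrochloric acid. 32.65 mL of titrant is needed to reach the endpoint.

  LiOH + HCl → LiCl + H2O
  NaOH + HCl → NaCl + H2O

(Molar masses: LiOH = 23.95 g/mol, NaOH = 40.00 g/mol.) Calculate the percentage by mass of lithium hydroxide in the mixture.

58.79 %

n(HCl) = 0.03265 × 0.3138 = 0.01025 mol
Let x = n(LiOH), y = n(NaOH).
Titrant: 1x + 1y = 0.01025;  mass: 23.95x + 40.00y = 0.2940
Solving, x = 7.216 × 10^-3 mol, y = 3.029 × 10^-3 mol
mass of LiOH = 7.216 × 10^-3 × 23.95 = 0.1728 g
% LiOH = 0.1728 / 0.2940 × 100 = 58.79 %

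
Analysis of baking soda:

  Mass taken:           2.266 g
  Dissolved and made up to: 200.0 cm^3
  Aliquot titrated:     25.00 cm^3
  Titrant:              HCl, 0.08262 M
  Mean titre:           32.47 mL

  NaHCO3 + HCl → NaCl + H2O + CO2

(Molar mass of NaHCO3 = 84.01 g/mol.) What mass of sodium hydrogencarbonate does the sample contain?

n(HCl) per titration = 0.03247 × 0.08262 = 2.683 × 10^-3 mol
n(NaHCO3) in each aliquot = 2.683 × 10^-3 mol (1:1 ratio)
n(NaHCO3) in the whole flask = 2.683 × 10^-3 × 200.0/25.00 = 0.02146 mol
mass of NaHCO3 = 0.02146 × 84.01 = 1.803 g

1.803 g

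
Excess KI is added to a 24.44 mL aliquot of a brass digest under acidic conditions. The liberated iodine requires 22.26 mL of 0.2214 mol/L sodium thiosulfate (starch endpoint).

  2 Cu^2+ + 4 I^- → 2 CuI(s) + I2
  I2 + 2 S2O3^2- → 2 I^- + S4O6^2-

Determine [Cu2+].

n(S2O3^2-) = 0.02226 × 0.2214 = 4.928 × 10^-3 mol
n(I2) = n(S2O3^2-)/2 = 2.464 × 10^-3 mol
From the 2:1 ratio, n(Cu2+) in the aliquot = 2/1 × 2.464 × 10^-3 = 4.928 × 10^-3 mol
[Cu2+] = 4.928 × 10^-3 / 0.02444 = 0.2017 mol/L

0.2017 mol/L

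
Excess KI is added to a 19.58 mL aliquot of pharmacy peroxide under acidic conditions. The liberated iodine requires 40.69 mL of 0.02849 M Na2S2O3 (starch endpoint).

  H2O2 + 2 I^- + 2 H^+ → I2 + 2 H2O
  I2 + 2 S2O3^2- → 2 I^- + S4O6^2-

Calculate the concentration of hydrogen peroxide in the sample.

0.02960 M

n(S2O3^2-) = 0.04069 × 0.02849 = 1.159 × 10^-3 mol
n(I2) = n(S2O3^2-)/2 = 5.796 × 10^-4 mol
n(H2O2) in the aliquot = 5.796 × 10^-4 mol (1:1 ratio)
[H2O2] = 5.796 × 10^-4 / 0.01958 = 0.02960 mol/L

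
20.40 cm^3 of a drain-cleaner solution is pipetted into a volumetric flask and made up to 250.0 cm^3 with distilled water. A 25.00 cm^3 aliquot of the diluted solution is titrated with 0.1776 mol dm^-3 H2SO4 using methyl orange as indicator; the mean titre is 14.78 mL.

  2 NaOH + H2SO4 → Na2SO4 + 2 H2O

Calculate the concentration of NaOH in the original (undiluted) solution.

n(H2SO4) = 0.01478 × 0.1776 = 2.625 × 10^-3 mol
From the 2:1 ratio, n(NaOH) in the aliquot = 2/1 × 2.625 × 10^-3 = 5.250 × 10^-3 mol
[NaOH]_dilute = 5.250 × 10^-3 / 0.02500 = 0.2100 mol/L
Dilution factor = 250.0 / 20.40 = 12.25
[NaOH]_stock = 0.2100 × 12.25 = 2.573 mol/L

2.573 mol/L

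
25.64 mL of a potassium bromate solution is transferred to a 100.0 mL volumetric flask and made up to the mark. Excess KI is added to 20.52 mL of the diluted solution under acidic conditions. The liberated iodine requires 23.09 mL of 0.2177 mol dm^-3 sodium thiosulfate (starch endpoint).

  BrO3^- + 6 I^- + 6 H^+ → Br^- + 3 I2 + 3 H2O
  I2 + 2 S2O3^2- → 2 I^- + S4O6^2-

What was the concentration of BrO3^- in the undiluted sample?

n(S2O3^2-) = 0.02309 × 0.2177 = 5.027 × 10^-3 mol
n(I2) = n(S2O3^2-)/2 = 2.513 × 10^-3 mol
From the 1:3 ratio, n(BrO3^-) in the aliquot = 1/3 × 2.513 × 10^-3 = 8.378 × 10^-4 mol
[BrO3^-]_dilute = 8.378 × 10^-4 / 0.02052 = 0.04083 mol/L
[BrO3^-]_original = 0.04083 × 100.0/25.64 = 0.1592 mol/L

0.1592 mol/L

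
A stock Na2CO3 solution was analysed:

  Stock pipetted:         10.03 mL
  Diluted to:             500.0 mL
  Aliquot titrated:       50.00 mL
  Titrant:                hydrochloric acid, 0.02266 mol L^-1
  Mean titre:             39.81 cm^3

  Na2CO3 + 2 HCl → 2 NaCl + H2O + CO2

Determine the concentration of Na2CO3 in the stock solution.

n(HCl) = 0.03981 × 0.02266 = 9.021 × 10^-4 mol
From the 1:2 ratio, n(Na2CO3) in the aliquot = 1/2 × 9.021 × 10^-4 = 4.510 × 10^-4 mol
[Na2CO3]_dilute = 4.510 × 10^-4 / 0.05000 = 0.009021 mol/L
Dilution factor = 500.0 / 10.03 = 49.85
[Na2CO3]_stock = 0.009021 × 49.85 = 0.4497 mol/L

0.4497 mol/L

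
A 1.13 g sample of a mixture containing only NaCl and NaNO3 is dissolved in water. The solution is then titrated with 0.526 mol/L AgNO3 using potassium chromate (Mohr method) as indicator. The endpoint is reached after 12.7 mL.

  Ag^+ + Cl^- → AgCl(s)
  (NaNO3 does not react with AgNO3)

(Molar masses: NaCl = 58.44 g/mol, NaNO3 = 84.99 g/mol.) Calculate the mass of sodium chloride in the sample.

0.390 g

n(AgNO3) = 0.0127 × 0.526 = 6.68 × 10^-3 mol
Let x = n(NaCl), y = n(NaNO3).
Titrant: 1x = 6.68 × 10^-3;  mass: 58.44x + 84.99y = 1.13
Solving, x = 6.68 × 10^-3 mol, y = 8.70 × 10^-3 mol
mass of NaCl = 6.68 × 10^-3 × 58.44 = 0.390 g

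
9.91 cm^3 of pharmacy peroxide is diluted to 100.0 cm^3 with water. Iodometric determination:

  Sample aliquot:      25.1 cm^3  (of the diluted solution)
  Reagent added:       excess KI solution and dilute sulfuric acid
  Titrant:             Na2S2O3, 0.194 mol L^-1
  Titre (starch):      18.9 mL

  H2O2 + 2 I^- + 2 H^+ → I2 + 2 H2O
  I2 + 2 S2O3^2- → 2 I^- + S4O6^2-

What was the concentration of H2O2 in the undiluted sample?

n(S2O3^2-) = 0.0189 × 0.194 = 3.67 × 10^-3 mol
n(I2) = n(S2O3^2-)/2 = 1.83 × 10^-3 mol
n(H2O2) in the aliquot = 1.83 × 10^-3 mol (1:1 ratio)
[H2O2]_dilute = 1.83 × 10^-3 / 0.0251 = 0.0730 mol/L
[H2O2]_original = 0.0730 × 100.0/9.91 = 0.737 mol/L

0.737 mol/L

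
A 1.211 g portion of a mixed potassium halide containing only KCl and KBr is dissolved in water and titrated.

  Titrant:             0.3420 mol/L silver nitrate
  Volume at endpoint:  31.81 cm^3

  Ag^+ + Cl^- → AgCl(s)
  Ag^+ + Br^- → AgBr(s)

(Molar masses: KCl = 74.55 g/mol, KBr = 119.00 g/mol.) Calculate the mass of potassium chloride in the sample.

0.1402 g

n(AgNO3) = 0.03181 × 0.3420 = 0.01088 mol
Let x = n(KCl), y = n(KBr).
Titrant: 1x + 1y = 0.01088;  mass: 74.55x + 119.00y = 1.211
Solving, x = 1.881 × 10^-3 mol, y = 8.998 × 10^-3 mol
mass of KCl = 1.881 × 10^-3 × 74.55 = 0.1402 g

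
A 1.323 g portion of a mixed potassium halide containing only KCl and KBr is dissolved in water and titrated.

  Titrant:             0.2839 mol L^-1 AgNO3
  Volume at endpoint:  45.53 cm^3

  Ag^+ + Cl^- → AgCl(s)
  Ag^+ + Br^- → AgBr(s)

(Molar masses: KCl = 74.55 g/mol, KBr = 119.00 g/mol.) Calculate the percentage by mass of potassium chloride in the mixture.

n(AgNO3) = 0.04553 × 0.2839 = 0.01293 mol
Let x = n(KCl), y = n(KBr).
Titrant: 1x + 1y = 0.01293;  mass: 74.55x + 119.00y = 1.323
Solving, x = 4.841 × 10^-3 mol, y = 8.085 × 10^-3 mol
mass of KCl = 4.841 × 10^-3 × 74.55 = 0.3609 g
% KCl = 0.3609 / 1.323 × 100 = 27.28 %

27.28 %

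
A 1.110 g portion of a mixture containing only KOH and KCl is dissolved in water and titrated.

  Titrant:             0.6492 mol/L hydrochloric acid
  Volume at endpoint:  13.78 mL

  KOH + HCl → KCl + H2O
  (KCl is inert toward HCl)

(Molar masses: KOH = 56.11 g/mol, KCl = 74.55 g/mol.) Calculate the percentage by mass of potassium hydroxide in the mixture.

n(HCl) = 0.01378 × 0.6492 = 8.946 × 10^-3 mol
Let x = n(KOH), y = n(KCl).
Titrant: 1x = 8.946 × 10^-3;  mass: 56.11x + 74.55y = 1.110
Solving, x = 8.946 × 10^-3 mol, y = 8.156 × 10^-3 mol
mass of KOH = 8.946 × 10^-3 × 56.11 = 0.5020 g
% KOH = 0.5020 / 1.110 × 100 = 45.22 %

45.22 %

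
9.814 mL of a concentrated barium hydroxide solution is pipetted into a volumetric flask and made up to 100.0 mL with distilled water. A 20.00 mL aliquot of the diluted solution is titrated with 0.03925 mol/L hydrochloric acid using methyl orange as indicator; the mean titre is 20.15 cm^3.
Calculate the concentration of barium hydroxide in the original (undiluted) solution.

Ba(OH)2 + 2 HCl → BaCl2 + 2 H2O
n(HCl) = 0.02015 × 0.03925 = 7.909 × 10^-4 mol
From the 1:2 ratio, n(Ba(OH)2) in the aliquot = 1/2 × 7.909 × 10^-4 = 3.954 × 10^-4 mol
[Ba(OH)2]_dilute = 3.954 × 10^-4 / 0.02000 = 0.01977 mol/L
Dilution factor = 100.0 / 9.814 = 10.19
[Ba(OH)2]_stock = 0.01977 × 10.19 = 0.2015 mol/L

0.2015 mol/L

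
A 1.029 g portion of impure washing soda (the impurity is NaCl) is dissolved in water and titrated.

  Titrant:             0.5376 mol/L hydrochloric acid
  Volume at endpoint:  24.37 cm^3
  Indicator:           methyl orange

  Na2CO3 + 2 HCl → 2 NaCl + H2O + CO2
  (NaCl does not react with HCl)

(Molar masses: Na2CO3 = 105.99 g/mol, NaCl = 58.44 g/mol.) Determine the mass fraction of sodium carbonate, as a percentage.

n(HCl) = 0.02437 × 0.5376 = 0.01310 mol
Let x = n(Na2CO3), y = n(NaCl).
Titrant: 2x = 0.01310;  mass: 105.99x + 58.44y = 1.029
Solving, x = 6.551 × 10^-3 mol, y = 5.727 × 10^-3 mol
mass of Na2CO3 = 6.551 × 10^-3 × 105.99 = 0.6943 g
% Na2CO3 = 0.6943 / 1.029 × 100 = 67.47 %

67.47 %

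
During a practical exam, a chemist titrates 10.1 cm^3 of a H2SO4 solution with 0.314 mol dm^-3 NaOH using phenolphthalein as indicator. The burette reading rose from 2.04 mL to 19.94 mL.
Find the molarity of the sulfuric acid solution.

H2SO4 + 2 NaOH → Na2SO4 + 2 H2O
n(NaOH) = 0.0179 L × 0.314 mol/L = 5.62 × 10^-3 mol
From the 1:2 mole ratio, n(H2SO4) = 1/2 × 5.62 × 10^-3 = 2.81 × 10^-3 mol
[H2SO4] = 2.81 × 10^-3 mol / 0.0101 L = 0.278 mol/L

0.278 mol/L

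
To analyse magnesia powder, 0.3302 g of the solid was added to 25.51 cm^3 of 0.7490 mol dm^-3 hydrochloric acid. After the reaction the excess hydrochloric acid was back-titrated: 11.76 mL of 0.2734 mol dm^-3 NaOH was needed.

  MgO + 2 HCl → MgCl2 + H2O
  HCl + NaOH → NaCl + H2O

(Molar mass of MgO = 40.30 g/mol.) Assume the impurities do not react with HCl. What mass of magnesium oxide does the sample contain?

0.3202 g

n(HCl) added = 0.02551 × 0.7490 = 0.01911 mol
n(NaOH) used in back-titration = 0.01176 × 0.2734 = 3.215 × 10^-3 mol
n(HCl) left over = 3.215 × 10^-3 mol (1:1 ratio)
n(HCl) consumed by analyte = 0.01911 − 3.215 × 10^-3 = 0.01589 mol
From the 1:2 ratio, n(MgO) = 1/2 × 0.01589 = 7.946 × 10^-3 mol
mass of MgO = 7.946 × 10^-3 × 40.30 = 0.3202 g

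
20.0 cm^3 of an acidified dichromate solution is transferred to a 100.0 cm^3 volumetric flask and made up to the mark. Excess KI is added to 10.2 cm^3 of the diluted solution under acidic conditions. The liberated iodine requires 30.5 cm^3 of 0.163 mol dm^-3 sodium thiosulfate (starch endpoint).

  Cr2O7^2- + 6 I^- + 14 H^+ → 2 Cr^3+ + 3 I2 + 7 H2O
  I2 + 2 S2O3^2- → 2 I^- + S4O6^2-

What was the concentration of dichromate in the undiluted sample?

0.406 mol/L

n(S2O3^2-) = 0.0305 × 0.163 = 4.97 × 10^-3 mol
n(I2) = n(S2O3^2-)/2 = 2.49 × 10^-3 mol
From the 1:3 ratio, n(Cr2O7^2-) in the aliquot = 1/3 × 2.49 × 10^-3 = 8.29 × 10^-4 mol
[Cr2O7^2-]_dilute = 8.29 × 10^-4 / 0.0102 = 0.0812 mol/L
[Cr2O7^2-]_original = 0.0812 × 100.0/20.0 = 0.406 mol/L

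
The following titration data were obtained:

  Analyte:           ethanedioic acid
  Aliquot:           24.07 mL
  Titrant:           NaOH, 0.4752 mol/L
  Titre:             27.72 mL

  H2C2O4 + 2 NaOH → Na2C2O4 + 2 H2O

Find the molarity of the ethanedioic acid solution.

n(NaOH) = 0.02772 L × 0.4752 mol/L = 0.01317 mol
From the 1:2 mole ratio, n(H2C2O4) = 1/2 × 0.01317 = 6.586 × 10^-3 mol
[H2C2O4] = 6.586 × 10^-3 mol / 0.02407 L = 0.2736 mol/L

0.2736 mol/L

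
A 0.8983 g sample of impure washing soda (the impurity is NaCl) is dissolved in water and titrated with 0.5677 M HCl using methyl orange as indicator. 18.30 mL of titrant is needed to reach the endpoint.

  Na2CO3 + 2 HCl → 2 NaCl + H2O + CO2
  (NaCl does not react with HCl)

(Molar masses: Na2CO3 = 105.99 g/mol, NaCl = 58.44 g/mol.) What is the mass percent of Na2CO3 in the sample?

n(HCl) = 0.01830 × 0.5677 = 0.01039 mol
Let x = n(Na2CO3), y = n(NaCl).
Titrant: 2x = 0.01039;  mass: 105.99x + 58.44y = 0.8983
Solving, x = 5.194 × 10^-3 mol, y = 5.950 × 10^-3 mol
mass of Na2CO3 = 5.194 × 10^-3 × 105.99 = 0.5506 g
% Na2CO3 = 0.5506 / 0.8983 × 100 = 61.29 %

61.29 %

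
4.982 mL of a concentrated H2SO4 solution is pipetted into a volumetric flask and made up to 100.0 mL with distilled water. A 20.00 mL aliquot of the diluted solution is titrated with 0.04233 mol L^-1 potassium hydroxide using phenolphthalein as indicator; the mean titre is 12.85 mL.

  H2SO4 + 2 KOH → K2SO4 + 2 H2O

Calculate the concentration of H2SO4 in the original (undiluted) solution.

n(KOH) = 0.01285 × 0.04233 = 5.439 × 10^-4 mol
From the 1:2 ratio, n(H2SO4) in the aliquot = 1/2 × 5.439 × 10^-4 = 2.720 × 10^-4 mol
[H2SO4]_dilute = 2.720 × 10^-4 / 0.02000 = 0.01360 mol/L
Dilution factor = 100.0 / 4.982 = 20.07
[H2SO4]_stock = 0.01360 × 20.07 = 0.2730 mol/L

0.2730 mol/L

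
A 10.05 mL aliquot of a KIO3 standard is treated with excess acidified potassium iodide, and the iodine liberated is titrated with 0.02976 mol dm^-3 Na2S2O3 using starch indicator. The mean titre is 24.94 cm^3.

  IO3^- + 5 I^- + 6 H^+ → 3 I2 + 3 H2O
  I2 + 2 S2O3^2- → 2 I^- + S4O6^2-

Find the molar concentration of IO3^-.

0.01231 mol/L

n(S2O3^2-) = 0.02494 × 0.02976 = 7.422 × 10^-4 mol
n(I2) = n(S2O3^2-)/2 = 3.711 × 10^-4 mol
From the 1:3 ratio, n(IO3^-) in the aliquot = 1/3 × 3.711 × 10^-4 = 1.237 × 10^-4 mol
[IO3^-] = 1.237 × 10^-4 / 0.01005 = 0.01231 mol/L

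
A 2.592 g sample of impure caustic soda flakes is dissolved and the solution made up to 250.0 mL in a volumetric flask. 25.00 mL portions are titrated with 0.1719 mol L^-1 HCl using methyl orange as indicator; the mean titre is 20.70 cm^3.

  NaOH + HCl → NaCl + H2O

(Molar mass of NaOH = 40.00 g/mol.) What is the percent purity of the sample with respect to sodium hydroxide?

54.91 %

n(HCl) per titration = 0.02070 × 0.1719 = 3.558 × 10^-3 mol
n(NaOH) in each aliquot = 3.558 × 10^-3 mol (1:1 ratio)
n(NaOH) in the whole flask = 3.558 × 10^-3 × 250.0/25.00 = 0.03558 mol
mass of NaOH = 0.03558 × 40.00 = 1.423 g
% NaOH = 1.423 / 2.592 × 100 = 54.91 %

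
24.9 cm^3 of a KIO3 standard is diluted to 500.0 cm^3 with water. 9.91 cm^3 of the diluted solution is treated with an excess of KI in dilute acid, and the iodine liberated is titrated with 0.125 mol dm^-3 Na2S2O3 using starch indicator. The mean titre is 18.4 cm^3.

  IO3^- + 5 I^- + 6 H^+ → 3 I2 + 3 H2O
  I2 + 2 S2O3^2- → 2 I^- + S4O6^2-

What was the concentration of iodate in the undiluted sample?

n(S2O3^2-) = 0.0184 × 0.125 = 2.30 × 10^-3 mol
n(I2) = n(S2O3^2-)/2 = 1.15 × 10^-3 mol
From the 1:3 ratio, n(IO3^-) in the aliquot = 1/3 × 1.15 × 10^-3 = 3.83 × 10^-4 mol
[IO3^-]_dilute = 3.83 × 10^-4 / 0.00991 = 0.0387 mol/L
[IO3^-]_original = 0.0387 × 500.0/24.9 = 0.777 mol/L

0.777 mol/L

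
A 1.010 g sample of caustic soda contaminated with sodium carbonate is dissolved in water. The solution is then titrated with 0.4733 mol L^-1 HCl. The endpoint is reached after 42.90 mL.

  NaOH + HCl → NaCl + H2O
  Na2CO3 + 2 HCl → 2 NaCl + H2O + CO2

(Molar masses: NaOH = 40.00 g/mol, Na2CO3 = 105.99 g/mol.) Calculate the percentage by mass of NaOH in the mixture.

20.13 %

n(HCl) = 0.04290 × 0.4733 = 0.02030 mol
Let x = n(NaOH), y = n(Na2CO3).
Titrant: 1x + 2y = 0.02030;  mass: 40.00x + 105.99y = 1.010
Solving, x = 5.082 × 10^-3 mol, y = 7.611 × 10^-3 mol
mass of NaOH = 5.082 × 10^-3 × 40.00 = 0.2033 g
% NaOH = 0.2033 / 1.010 × 100 = 20.13 %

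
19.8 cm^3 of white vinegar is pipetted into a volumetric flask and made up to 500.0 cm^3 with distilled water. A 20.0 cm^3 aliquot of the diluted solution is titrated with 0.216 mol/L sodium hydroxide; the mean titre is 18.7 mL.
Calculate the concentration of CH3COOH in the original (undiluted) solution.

5.10 mol/L

CH3COOH + NaOH → CH3COONa + H2O
n(NaOH) = 0.0187 × 0.216 = 4.04 × 10^-3 mol
n(CH3COOH) in the aliquot = 4.04 × 10^-3 mol (1:1 ratio)
[CH3COOH]_dilute = 4.04 × 10^-3 / 0.0200 = 0.202 mol/L
Dilution factor = 500.0 / 19.8 = 25.25
[CH3COOH]_stock = 0.202 × 25.25 = 5.10 mol/L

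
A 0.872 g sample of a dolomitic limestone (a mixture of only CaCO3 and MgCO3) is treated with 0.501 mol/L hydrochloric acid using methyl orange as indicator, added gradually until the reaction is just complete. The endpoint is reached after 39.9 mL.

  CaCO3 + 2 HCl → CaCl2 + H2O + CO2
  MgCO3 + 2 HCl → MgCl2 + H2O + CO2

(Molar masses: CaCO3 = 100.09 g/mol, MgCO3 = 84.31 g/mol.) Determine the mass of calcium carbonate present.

n(HCl) = 0.0399 × 0.501 = 0.0200 mol
Let x = n(CaCO3), y = n(MgCO3).
Titrant: 2x + 2y = 0.0200;  mass: 100.09x + 84.31y = 0.872
Solving, x = 1.86 × 10^-3 mol, y = 8.14 × 10^-3 mol
mass of CaCO3 = 1.86 × 10^-3 × 100.09 = 0.186 g

0.186 g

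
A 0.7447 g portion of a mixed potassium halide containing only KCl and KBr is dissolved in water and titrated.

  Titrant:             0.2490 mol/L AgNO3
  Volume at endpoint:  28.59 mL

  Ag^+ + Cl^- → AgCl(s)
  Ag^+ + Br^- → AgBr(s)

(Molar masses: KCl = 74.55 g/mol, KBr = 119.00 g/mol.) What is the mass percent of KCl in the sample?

23.07 %

n(AgNO3) = 0.02859 × 0.2490 = 7.119 × 10^-3 mol
Let x = n(KCl), y = n(KBr).
Titrant: 1x + 1y = 7.119 × 10^-3;  mass: 74.55x + 119.00y = 0.7447
Solving, x = 2.305 × 10^-3 mol, y = 4.814 × 10^-3 mol
mass of KCl = 2.305 × 10^-3 × 74.55 = 0.1718 g
% KCl = 0.1718 / 0.7447 × 100 = 23.07 %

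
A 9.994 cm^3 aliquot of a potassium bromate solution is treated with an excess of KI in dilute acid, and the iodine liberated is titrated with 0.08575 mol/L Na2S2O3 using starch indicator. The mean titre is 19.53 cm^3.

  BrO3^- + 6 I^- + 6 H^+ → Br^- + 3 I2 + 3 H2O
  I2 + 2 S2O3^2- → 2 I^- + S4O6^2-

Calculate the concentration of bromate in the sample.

0.02793 mol/L

n(S2O3^2-) = 0.01953 × 0.08575 = 1.675 × 10^-3 mol
n(I2) = n(S2O3^2-)/2 = 8.373 × 10^-4 mol
From the 1:3 ratio, n(BrO3^-) in the aliquot = 1/3 × 8.373 × 10^-4 = 2.791 × 10^-4 mol
[BrO3^-] = 2.791 × 10^-4 / 0.009994 = 0.02793 mol/L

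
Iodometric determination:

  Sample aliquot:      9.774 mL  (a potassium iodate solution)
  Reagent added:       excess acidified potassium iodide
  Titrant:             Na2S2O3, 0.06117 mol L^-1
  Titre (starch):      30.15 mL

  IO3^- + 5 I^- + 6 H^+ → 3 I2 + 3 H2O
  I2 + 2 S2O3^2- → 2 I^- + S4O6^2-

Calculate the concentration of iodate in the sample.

0.03145 mol/L

n(S2O3^2-) = 0.03015 × 0.06117 = 1.844 × 10^-3 mol
n(I2) = n(S2O3^2-)/2 = 9.221 × 10^-4 mol
From the 1:3 ratio, n(IO3^-) in the aliquot = 1/3 × 9.221 × 10^-4 = 3.074 × 10^-4 mol
[IO3^-] = 3.074 × 10^-4 / 0.009774 = 0.03145 mol/L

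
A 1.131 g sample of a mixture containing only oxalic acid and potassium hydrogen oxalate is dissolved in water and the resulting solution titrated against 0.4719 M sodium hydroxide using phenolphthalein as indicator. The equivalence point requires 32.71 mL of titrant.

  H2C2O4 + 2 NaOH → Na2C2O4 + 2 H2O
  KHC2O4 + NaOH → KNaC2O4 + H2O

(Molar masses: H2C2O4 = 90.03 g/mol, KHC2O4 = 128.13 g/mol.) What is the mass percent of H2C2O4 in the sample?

n(NaOH) = 0.03271 × 0.4719 = 0.01544 mol
Let x = n(H2C2O4), y = n(KHC2O4).
Titrant: 2x + 1y = 0.01544;  mass: 90.03x + 128.13y = 1.131
Solving, x = 5.094 × 10^-3 mol, y = 5.248 × 10^-3 mol
mass of H2C2O4 = 5.094 × 10^-3 × 90.03 = 0.4586 g
% H2C2O4 = 0.4586 / 1.131 × 100 = 40.55 %

40.55 %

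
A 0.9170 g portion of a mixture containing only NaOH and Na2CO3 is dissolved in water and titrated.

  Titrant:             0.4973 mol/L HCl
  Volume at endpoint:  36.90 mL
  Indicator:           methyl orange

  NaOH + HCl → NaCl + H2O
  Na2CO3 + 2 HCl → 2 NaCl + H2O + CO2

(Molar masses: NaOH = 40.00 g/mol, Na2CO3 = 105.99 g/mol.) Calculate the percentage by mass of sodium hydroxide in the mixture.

18.62 %

n(HCl) = 0.03690 × 0.4973 = 0.01835 mol
Let x = n(NaOH), y = n(Na2CO3).
Titrant: 1x + 2y = 0.01835;  mass: 40.00x + 105.99y = 0.9170
Solving, x = 4.269 × 10^-3 mol, y = 7.041 × 10^-3 mol
mass of NaOH = 4.269 × 10^-3 × 40.00 = 0.1708 g
% NaOH = 0.1708 / 0.9170 × 100 = 18.62 %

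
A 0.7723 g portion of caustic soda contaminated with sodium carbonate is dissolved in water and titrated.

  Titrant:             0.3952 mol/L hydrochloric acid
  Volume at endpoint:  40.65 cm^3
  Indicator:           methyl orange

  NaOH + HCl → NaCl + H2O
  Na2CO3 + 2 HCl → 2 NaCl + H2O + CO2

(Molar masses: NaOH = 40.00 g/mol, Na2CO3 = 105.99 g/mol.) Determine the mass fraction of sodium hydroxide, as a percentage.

n(HCl) = 0.04065 × 0.3952 = 0.01606 mol
Let x = n(NaOH), y = n(Na2CO3).
Titrant: 1x + 2y = 0.01606;  mass: 40.00x + 105.99y = 0.7723
Solving, x = 6.084 × 10^-3 mol, y = 4.991 × 10^-3 mol
mass of NaOH = 6.084 × 10^-3 × 40.00 = 0.2433 g
% NaOH = 0.2433 / 0.7723 × 100 = 31.51 %

31.51 %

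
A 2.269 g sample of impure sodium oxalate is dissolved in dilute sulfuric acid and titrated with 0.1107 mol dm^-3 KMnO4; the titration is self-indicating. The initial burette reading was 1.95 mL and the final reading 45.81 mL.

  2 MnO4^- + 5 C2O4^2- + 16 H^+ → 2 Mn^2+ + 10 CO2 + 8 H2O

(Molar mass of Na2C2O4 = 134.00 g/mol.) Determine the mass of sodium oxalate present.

n(KMnO4) = 0.04386 L × 0.1107 mol/L = 4.855 × 10^-3 mol
From the 5:2 ratio, n(Na2C2O4) = 5/2 × 4.855 × 10^-3 = 0.01214 mol
mass of Na2C2O4 = 0.01214 × 134.00 g/mol = 1.627 g

1.627 g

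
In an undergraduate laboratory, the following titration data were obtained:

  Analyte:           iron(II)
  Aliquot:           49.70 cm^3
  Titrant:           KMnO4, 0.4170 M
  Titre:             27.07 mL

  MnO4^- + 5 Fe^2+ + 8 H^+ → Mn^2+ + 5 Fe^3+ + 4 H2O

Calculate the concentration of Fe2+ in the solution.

n(KMnO4) = 0.02707 L × 0.4170 mol/L = 0.01129 mol
From the 5:1 mole ratio, n(Fe2+) = 5/1 × 0.01129 = 0.05644 mol
[Fe2+] = 0.05644 mol / 0.04970 L = 1.136 mol/L

1.136 M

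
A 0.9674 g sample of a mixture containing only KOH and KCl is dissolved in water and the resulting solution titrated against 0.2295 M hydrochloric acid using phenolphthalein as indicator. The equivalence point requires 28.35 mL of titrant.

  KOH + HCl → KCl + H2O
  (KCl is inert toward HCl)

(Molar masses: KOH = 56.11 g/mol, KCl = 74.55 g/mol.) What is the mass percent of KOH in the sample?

n(HCl) = 0.02835 × 0.2295 = 6.506 × 10^-3 mol
Let x = n(KOH), y = n(KCl).
Titrant: 1x = 6.506 × 10^-3;  mass: 56.11x + 74.55y = 0.9674
Solving, x = 6.506 × 10^-3 mol, y = 8.080 × 10^-3 mol
mass of KOH = 6.506 × 10^-3 × 56.11 = 0.3651 g
% KOH = 0.3651 / 0.9674 × 100 = 37.74 %

37.74 %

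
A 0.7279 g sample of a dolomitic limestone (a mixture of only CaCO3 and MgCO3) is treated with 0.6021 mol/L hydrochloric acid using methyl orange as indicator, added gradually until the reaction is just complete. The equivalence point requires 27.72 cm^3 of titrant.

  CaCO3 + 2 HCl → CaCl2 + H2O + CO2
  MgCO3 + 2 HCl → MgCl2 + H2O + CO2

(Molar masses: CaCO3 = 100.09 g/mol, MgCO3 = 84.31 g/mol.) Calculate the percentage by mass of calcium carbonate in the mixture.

n(HCl) = 0.02772 × 0.6021 = 0.01669 mol
Let x = n(CaCO3), y = n(MgCO3).
Titrant: 2x + 2y = 0.01669;  mass: 100.09x + 84.31y = 0.7279
Solving, x = 1.541 × 10^-3 mol, y = 6.804 × 10^-3 mol
mass of CaCO3 = 1.541 × 10^-3 × 100.09 = 0.1543 g
% CaCO3 = 0.1543 / 0.7279 × 100 = 21.20 %

21.20 %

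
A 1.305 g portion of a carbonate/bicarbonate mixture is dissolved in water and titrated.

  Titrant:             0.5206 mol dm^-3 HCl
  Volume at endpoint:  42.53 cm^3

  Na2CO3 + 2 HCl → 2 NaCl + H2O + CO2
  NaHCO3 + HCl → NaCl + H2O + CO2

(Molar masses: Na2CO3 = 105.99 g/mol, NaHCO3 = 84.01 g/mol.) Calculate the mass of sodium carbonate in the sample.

0.9485 g

n(HCl) = 0.04253 × 0.5206 = 0.02214 mol
Let x = n(Na2CO3), y = n(NaHCO3).
Titrant: 2x + 1y = 0.02214;  mass: 105.99x + 84.01y = 1.305
Solving, x = 8.948 × 10^-3 mol, y = 4.244 × 10^-3 mol
mass of Na2CO3 = 8.948 × 10^-3 × 105.99 = 0.9485 g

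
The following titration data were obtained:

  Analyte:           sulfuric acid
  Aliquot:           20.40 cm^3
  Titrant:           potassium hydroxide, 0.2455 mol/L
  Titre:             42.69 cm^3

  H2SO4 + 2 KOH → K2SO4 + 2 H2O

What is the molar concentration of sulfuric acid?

0.2569 mol/L

n(KOH) = 0.04269 L × 0.2455 mol/L = 0.01048 mol
From the 1:2 mole ratio, n(H2SO4) = 1/2 × 0.01048 = 5.240 × 10^-3 mol
[H2SO4] = 5.240 × 10^-3 mol / 0.02040 L = 0.2569 mol/L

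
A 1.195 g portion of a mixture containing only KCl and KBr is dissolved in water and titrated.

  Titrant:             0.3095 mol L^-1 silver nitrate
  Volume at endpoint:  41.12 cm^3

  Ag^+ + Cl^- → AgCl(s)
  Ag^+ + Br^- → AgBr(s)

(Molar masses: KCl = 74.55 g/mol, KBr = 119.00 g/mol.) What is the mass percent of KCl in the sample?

n(AgNO3) = 0.04112 × 0.3095 = 0.01273 mol
Let x = n(KCl), y = n(KBr).
Titrant: 1x + 1y = 0.01273;  mass: 74.55x + 119.00y = 1.195
Solving, x = 7.187 × 10^-3 mol, y = 5.539 × 10^-3 mol
mass of KCl = 7.187 × 10^-3 × 74.55 = 0.5358 g
% KCl = 0.5358 / 1.195 × 100 = 44.84 %

44.84 %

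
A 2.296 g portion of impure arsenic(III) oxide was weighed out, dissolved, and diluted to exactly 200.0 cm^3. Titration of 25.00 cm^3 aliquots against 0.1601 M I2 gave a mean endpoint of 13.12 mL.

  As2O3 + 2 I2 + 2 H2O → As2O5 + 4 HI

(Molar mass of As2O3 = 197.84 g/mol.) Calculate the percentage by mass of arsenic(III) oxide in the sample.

n(I2) per titration = 0.01312 × 0.1601 = 2.101 × 10^-3 mol
From the 1:2 ratio, n(As2O3) in each aliquot = 1/2 × 2.101 × 10^-3 = 1.050 × 10^-3 mol
n(As2O3) in the whole flask = 1.050 × 10^-3 × 200.0/25.00 = 8.402 × 10^-3 mol
mass of As2O3 = 8.402 × 10^-3 × 197.84 = 1.662 g
% As2O3 = 1.662 / 2.296 × 100 = 72.40 %

72.40 %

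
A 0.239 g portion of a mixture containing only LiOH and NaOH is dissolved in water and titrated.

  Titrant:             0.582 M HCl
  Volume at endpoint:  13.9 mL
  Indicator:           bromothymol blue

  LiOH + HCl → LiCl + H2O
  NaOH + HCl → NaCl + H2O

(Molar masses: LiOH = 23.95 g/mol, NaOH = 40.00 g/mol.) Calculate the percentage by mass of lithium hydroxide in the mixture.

52.8 %

n(HCl) = 0.0139 × 0.582 = 8.09 × 10^-3 mol
Let x = n(LiOH), y = n(NaOH).
Titrant: 1x + 1y = 8.09 × 10^-3;  mass: 23.95x + 40.00y = 0.239
Solving, x = 5.27 × 10^-3 mol, y = 2.82 × 10^-3 mol
mass of LiOH = 5.27 × 10^-3 × 23.95 = 0.126 g
% LiOH = 0.126 / 0.239 × 100 = 52.8 %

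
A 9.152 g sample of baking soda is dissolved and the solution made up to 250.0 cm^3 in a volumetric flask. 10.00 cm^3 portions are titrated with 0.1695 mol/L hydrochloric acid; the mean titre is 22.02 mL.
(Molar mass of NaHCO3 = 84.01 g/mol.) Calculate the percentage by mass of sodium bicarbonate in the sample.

NaHCO3 + HCl → NaCl + H2O + CO2
n(HCl) per titration = 0.02202 × 0.1695 = 3.732 × 10^-3 mol
n(NaHCO3) in each aliquot = 3.732 × 10^-3 mol (1:1 ratio)
n(NaHCO3) in the whole flask = 3.732 × 10^-3 × 250.0/10.00 = 0.09331 mol
mass of NaHCO3 = 0.09331 × 84.01 = 7.839 g
% NaHCO3 = 7.839 / 9.152 × 100 = 85.65 %

85.65 %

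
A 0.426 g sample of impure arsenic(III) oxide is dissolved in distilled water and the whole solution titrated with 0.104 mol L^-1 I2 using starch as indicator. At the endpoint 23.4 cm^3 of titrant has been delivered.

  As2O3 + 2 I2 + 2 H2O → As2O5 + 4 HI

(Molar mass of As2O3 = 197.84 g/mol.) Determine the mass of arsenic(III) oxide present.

0.241 g

n(I2) = 0.0234 L × 0.104 mol/L = 2.43 × 10^-3 mol
From the 1:2 ratio, n(As2O3) = 1/2 × 2.43 × 10^-3 = 1.22 × 10^-3 mol
mass of As2O3 = 1.22 × 10^-3 × 197.84 g/mol = 0.241 g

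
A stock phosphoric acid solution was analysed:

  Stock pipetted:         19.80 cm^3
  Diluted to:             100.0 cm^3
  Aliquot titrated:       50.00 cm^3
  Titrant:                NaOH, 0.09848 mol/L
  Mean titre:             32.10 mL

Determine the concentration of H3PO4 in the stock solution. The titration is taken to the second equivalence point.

H3PO4 + 2 NaOH → Na2HPO4 + 2 H2O
n(NaOH) = 0.03210 × 0.09848 = 3.161 × 10^-3 mol
From the 1:2 ratio, n(H3PO4) in the aliquot = 1/2 × 3.161 × 10^-3 = 1.581 × 10^-3 mol
[H3PO4]_dilute = 1.581 × 10^-3 / 0.05000 = 0.03161 mol/L
Dilution factor = 100.0 / 19.80 = 5.051
[H3PO4]_stock = 0.03161 × 5.051 = 0.1597 mol/L

0.1597 mol/L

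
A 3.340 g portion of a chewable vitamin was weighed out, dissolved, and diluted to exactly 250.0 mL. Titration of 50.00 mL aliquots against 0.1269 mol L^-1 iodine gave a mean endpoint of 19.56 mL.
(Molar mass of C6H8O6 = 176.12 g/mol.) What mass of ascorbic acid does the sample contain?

C6H8O6 + I2 → C6H6O6 + 2 HI
n(I2) per titration = 0.01956 × 0.1269 = 2.482 × 10^-3 mol
n(C6H8O6) in each aliquot = 2.482 × 10^-3 mol (1:1 ratio)
n(C6H8O6) in the whole flask = 2.482 × 10^-3 × 250.0/50.00 = 0.01241 mol
mass of C6H8O6 = 0.01241 × 176.12 = 2.186 g

2.186 g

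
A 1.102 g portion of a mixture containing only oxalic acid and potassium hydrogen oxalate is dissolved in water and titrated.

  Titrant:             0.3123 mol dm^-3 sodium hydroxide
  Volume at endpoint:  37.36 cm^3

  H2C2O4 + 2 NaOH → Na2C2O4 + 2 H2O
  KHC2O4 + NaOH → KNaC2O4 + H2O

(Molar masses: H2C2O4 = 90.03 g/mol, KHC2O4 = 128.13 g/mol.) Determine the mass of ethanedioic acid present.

0.2128 g

n(NaOH) = 0.03736 × 0.3123 = 0.01167 mol
Let x = n(H2C2O4), y = n(KHC2O4).
Titrant: 2x + 1y = 0.01167;  mass: 90.03x + 128.13y = 1.102
Solving, x = 2.364 × 10^-3 mol, y = 6.940 × 10^-3 mol
mass of H2C2O4 = 2.364 × 10^-3 × 90.03 = 0.2128 g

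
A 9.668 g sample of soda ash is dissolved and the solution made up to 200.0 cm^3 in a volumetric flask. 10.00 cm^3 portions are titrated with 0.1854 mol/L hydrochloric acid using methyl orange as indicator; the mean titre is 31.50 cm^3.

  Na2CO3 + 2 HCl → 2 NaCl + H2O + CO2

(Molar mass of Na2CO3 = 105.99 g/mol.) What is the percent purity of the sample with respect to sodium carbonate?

64.02 %

n(HCl) per titration = 0.03150 × 0.1854 = 5.840 × 10^-3 mol
From the 1:2 ratio, n(Na2CO3) in each aliquot = 1/2 × 5.840 × 10^-3 = 2.920 × 10^-3 mol
n(Na2CO3) in the whole flask = 2.920 × 10^-3 × 200.0/10.00 = 0.05840 mol
mass of Na2CO3 = 0.05840 × 105.99 = 6.190 g
% Na2CO3 = 6.190 / 9.668 × 100 = 64.02 %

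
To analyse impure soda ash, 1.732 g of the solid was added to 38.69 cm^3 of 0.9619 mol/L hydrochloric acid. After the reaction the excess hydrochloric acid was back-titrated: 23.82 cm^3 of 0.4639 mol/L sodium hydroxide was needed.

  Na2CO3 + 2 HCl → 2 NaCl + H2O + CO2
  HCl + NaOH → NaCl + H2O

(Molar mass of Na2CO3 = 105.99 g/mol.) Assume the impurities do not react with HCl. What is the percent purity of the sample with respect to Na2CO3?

80.06 %

n(HCl) added = 0.03869 × 0.9619 = 0.03722 mol
n(NaOH) used in back-titration = 0.02382 × 0.4639 = 0.01105 mol
n(HCl) left over = 0.01105 mol (1:1 ratio)
n(HCl) consumed by analyte = 0.03722 − 0.01105 = 0.02617 mol
From the 1:2 ratio, n(Na2CO3) = 1/2 × 0.02617 = 0.01308 mol
mass of Na2CO3 = 0.01308 × 105.99 = 1.387 g
% Na2CO3 = 1.387 / 1.732 × 100 = 80.06 %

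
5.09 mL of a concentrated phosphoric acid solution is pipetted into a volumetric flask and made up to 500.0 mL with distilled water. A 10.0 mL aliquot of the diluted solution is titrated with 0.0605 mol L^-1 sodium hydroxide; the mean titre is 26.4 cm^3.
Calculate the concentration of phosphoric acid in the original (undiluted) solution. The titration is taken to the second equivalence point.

H3PO4 + 2 NaOH → Na2HPO4 + 2 H2O
n(NaOH) = 0.0264 × 0.0605 = 1.60 × 10^-3 mol
From the 1:2 ratio, n(H3PO4) in the aliquot = 1/2 × 1.60 × 10^-3 = 7.99 × 10^-4 mol
[H3PO4]_dilute = 7.99 × 10^-4 / 0.0100 = 0.0799 mol/L
Dilution factor = 500.0 / 5.09 = 98.23
[H3PO4]_stock = 0.0799 × 98.23 = 7.84 mol/L

7.84 mol/L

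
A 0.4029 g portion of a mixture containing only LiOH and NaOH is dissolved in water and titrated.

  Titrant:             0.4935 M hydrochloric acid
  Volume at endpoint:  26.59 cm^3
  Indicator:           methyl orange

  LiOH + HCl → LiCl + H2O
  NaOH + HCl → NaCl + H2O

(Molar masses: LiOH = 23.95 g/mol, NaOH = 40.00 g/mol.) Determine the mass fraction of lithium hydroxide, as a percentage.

n(HCl) = 0.02659 × 0.4935 = 0.01312 mol
Let x = n(LiOH), y = n(NaOH).
Titrant: 1x + 1y = 0.01312;  mass: 23.95x + 40.00y = 0.4029
Solving, x = 7.600 × 10^-3 mol, y = 5.522 × 10^-3 mol
mass of LiOH = 7.600 × 10^-3 × 23.95 = 0.1820 g
% LiOH = 0.1820 / 0.4029 × 100 = 45.18 %

45.18 %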